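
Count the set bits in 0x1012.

3

0x1012 = 1000000010010
Count the 1s: 1 + 1 + 1 = 3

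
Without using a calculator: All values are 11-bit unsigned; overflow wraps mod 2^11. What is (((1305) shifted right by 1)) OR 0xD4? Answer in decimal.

732

1305 = 10100011001
→ shifted right by 1 → 01010001100 = 652
0xD4 = 00011010100
→ OR → 01011011100 = 732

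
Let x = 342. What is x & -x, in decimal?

x = 101010110 = 342
-x (two's complement) = …010101010
AND   = 000000010 = 2
(x & -x isolates the lowest set bit of x.)

2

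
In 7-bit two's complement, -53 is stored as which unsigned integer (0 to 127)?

75

53 in 7 bits: 0110101
Invert: 1001010
Add 1:  1001011 = 75
(Check: 2^7 - 53 = 128 - 53 = 75.)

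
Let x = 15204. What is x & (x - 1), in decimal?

15200

x = 11101101100100 = 15204
x - 1 = 11101101100011
AND   = 11101101100000 = 15200
(x & (x - 1) clears the lowest set bit of x.)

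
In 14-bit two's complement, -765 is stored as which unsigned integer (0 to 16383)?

15619

765 in 14 bits: 00001011111101
Invert: 11110100000010
Add 1:  11110100000011 = 15619
(Check: 2^14 - 765 = 16384 - 765 = 15619.)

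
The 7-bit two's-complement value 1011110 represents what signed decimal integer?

pattern = 1011110 (MSB is 1 ⇒ negative)
Invert: 0100001, add 1 → 0100010 = 34, so the value is -34.
(Equivalently: 94 - 2^7 = 94 - 128 = -34.)

-34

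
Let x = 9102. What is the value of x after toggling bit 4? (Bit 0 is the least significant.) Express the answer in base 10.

x = 10001110001110
bit 4 is currently 0; toggle it via x ^ (1 << 4) = x ^ 16
→ 10001110011110 = 9118

9118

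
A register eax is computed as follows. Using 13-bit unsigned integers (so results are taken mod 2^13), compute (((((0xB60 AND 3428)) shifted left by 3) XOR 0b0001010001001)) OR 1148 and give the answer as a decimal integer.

0xB60 = 0101101100000
3428 = 0110101100100
→ AND → 0100101100000 = 2400
→ shifted left by 3 (mod 2^13) → 0101100000000 = 2816
0b0001010001001 = 0001010001001
→ XOR → 0100110001001 = 2441
1148 = 0010001111100
→ OR → 0110111111101 = 3581

3581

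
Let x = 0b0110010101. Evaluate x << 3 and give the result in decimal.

3240

x = 000110010101
shift left by 3 → 110010101000 = 3240
(equivalently, 405 × 2^3 = 405 × 8)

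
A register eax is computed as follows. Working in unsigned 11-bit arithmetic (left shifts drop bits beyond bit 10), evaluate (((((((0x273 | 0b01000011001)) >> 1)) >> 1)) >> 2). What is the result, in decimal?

0x273 = 01001110011
0b01000011001 = 01000011001
→ | → 01001111011 = 635
→ >> 1 → 00100111101 = 317
→ >> 1 → 00010011110 = 158
→ >> 2 → 00000100111 = 39

39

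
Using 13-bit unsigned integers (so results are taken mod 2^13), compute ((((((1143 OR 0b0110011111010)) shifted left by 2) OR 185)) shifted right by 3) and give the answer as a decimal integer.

1143 = 0010001110111
0b0110011111010 = 0110011111010
→ OR → 0110011111111 = 3327
→ shifted left by 2 (mod 2^13) → 1001111111100 = 5116
185 = 0000010111001
→ OR → 1001111111101 = 5117
→ shifted right by 3 → 0001001111111 = 639

639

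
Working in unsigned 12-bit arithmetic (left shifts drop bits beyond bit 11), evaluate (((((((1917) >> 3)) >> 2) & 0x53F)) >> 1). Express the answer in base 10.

29

1917 = 011101111101
→ >> 3 → 000011101111 = 239
→ >> 2 → 000000111011 = 59
0x53F = 010100111111
→ & → 000000111011 = 59
→ >> 1 → 000000011101 = 29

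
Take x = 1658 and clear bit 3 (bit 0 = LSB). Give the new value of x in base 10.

x = 11001111010
bit 3 is currently 1; clear it via x & ~(1 << 3) = x & ~8
→ 11001110010 = 1650

1650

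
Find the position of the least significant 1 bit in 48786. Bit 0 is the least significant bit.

1

48786 = 1011111010010010
Trailing zeros: 1, so the lowest set bit is bit 1 (value 2).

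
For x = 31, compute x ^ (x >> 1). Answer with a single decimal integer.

x = 11111 = 31
x>>1 = 01111
XOR  = 10000 = 16
(x ^ (x >> 1) gives the standard binary-reflected Gray code of x.)

16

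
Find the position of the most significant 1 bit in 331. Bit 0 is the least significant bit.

8

331 = 101001011
The topmost 1 is at position 8 (since 2^8 = 256 ≤ 331 < 512).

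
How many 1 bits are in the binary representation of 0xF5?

0xF5 = 11110101
Count the 1s: 1 + 1 + 1 + 1 + 1 + 1 = 6

6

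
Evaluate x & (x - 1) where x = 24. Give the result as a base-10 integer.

x = 11000 = 24
x - 1 = 10111
AND   = 10000 = 16
(x & (x - 1) clears the lowest set bit of x.)

16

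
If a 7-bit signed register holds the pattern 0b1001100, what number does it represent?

-52

pattern = 1001100 (MSB is 1 ⇒ negative)
Invert: 0110011, add 1 → 0110100 = 52, so the value is -52.
(Equivalently: 76 - 2^7 = 76 - 128 = -52.)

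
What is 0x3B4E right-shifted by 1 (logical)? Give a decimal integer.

7591

0x3B4E = 11101101001110
shift right by 1 → 01110110100111 = 7591
(equivalently, floor(15182 / 2))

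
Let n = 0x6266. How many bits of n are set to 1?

7

0x6266 = 110001001100110
Count the 1s: 1 + 1 + 1 + 1 + 1 + 1 + 1 = 7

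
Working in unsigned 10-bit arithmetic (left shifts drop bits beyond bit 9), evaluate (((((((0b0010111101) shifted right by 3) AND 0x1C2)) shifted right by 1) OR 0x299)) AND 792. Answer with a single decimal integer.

0b0010111101 = 0010111101
→ shifted right by 3 → 0000010111 = 23
0x1C2 = 0111000010
→ AND → 0000000010 = 2
→ shifted right by 1 → 0000000001 = 1
0x299 = 1010011001
→ OR → 1010011001 = 665
792 = 1100011000
→ AND → 1000011000 = 536

536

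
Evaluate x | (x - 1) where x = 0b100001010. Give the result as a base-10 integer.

267

x = 100001010 = 266
x - 1 = 100001001
OR    = 100001011 = 267
(x | (x - 1) sets all bits below the lowest set bit.)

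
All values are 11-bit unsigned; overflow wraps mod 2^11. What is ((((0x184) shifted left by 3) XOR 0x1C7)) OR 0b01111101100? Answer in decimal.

0x184 = 00110000100
→ shifted left by 3 (mod 2^11) → 10000100000 = 1056
0x1C7 = 00111000111
→ XOR → 10111100111 = 1511
0b01111101100 = 01111101100
→ OR → 11111101111 = 2031

2031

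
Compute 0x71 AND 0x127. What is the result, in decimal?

33

0x71 = 001110001
0x127 = 100100111
AND → 000100001 = 33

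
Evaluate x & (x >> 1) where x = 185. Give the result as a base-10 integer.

24

x = 10111001 = 185
x>>1 = 01011100
AND  = 00011000 = 24
(x & (x >> 1) has a 1 wherever x has two consecutive 1 bits.)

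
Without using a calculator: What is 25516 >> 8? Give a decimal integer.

99

25516 = 110001110101100
shift right by 8 → 000000001100011 = 99
(equivalently, floor(25516 / 256))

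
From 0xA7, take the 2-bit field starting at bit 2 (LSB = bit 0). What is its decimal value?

1

v = 010100111
Shift right by 2: 0101001
Mask low 2 bits: 01 = 1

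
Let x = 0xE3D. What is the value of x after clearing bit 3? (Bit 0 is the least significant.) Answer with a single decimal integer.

x = 0111000111101
bit 3 is currently 1; clear it via x & ~(1 << 3) = x & ~8
→ 0111000110101 = 3637

3637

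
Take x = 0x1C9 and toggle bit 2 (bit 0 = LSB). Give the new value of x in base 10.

461

x = 00111001001
bit 2 is currently 0; toggle it via x ^ (1 << 2) = x ^ 4
→ 00111001101 = 461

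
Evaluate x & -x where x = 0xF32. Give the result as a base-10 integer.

2

x = 111100110010 = 3890
-x (two's complement) = …000011001110
AND   = 000000000010 = 2
(x & -x isolates the lowest set bit of x.)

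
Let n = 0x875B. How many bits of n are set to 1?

9

0x875B = 1000011101011011
Count the 1s: 1 + 1 + 1 + 1 + 1 + 1 + 1 + 1 + 1 = 9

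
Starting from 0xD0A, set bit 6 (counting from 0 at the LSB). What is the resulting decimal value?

x = 0000110100001010
bit 6 is currently 0; set it via x | (1 << 6) = x | 64
→ 0000110101001010 = 3402

3402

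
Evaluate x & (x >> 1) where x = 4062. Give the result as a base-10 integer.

1998

x = 111111011110 = 4062
x>>1 = 011111101111
AND  = 011111001110 = 1998
(x & (x >> 1) has a 1 wherever x has two consecutive 1 bits.)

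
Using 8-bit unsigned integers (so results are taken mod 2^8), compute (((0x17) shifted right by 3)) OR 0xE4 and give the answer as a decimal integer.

0x17 = 00010111
→ shifted right by 3 → 00000010 = 2
0xE4 = 11100100
→ OR → 11100110 = 230

230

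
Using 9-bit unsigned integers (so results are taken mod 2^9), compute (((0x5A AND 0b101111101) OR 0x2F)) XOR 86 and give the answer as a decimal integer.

41

0x5A = 001011010
0b101111101 = 101111101
→ AND → 001011000 = 88
0x2F = 000101111
→ OR → 001111111 = 127
86 = 001010110
→ XOR → 000101001 = 41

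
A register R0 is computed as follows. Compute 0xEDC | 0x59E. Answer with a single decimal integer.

0xEDC = 111011011100
0x59E = 010110011110
 OR → 111111011110 = 4062

4062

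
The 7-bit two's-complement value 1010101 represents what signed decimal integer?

-43

pattern = 1010101 (MSB is 1 ⇒ negative)
Invert: 0101010, add 1 → 0101011 = 43, so the value is -43.
(Equivalently: 85 - 2^7 = 85 - 128 = -43.)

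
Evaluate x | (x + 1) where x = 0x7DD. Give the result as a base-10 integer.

x = 11111011101 = 2013
x + 1 = 11111011110
OR    = 11111011111 = 2015
(x | (x + 1) sets the lowest cleared bit.)

2015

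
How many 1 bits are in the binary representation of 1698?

5

1698 = 11010100010
Count the 1s: 1 + 1 + 1 + 1 + 1 = 5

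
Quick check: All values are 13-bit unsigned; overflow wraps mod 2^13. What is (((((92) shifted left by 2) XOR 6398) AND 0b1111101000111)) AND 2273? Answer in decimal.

92 = 0000001011100
→ shifted left by 2 (mod 2^13) → 0000101110000 = 368
6398 = 1100011111110
→ XOR → 1100110001110 = 6542
0b1111101000111 = 1111101000111
→ AND → 1100100000110 = 6406
2273 = 0100011100001
→ AND → 0100000000000 = 2048

2048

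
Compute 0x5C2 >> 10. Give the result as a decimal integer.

0x5C2 = 10111000010
shift right by 10 → 00000000001 = 1
(equivalently, floor(1474 / 1024))

1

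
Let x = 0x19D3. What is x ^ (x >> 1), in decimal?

5434

x = 1100111010011 = 6611
x>>1 = 0110011101001
XOR  = 1010100111010 = 5434
(x ^ (x >> 1) gives the standard binary-reflected Gray code of x.)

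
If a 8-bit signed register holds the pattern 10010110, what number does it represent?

-106

pattern = 10010110 (MSB is 1 ⇒ negative)
Invert: 01101001, add 1 → 01101010 = 106, so the value is -106.
(Equivalently: 150 - 2^8 = 150 - 256 = -106.)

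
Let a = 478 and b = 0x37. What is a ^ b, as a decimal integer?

478 = 111011110
0x37 = 000110111
XOR → 111101001 = 489

489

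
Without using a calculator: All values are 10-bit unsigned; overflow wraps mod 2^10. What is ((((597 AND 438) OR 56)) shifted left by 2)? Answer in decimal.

240

597 = 1001010101
438 = 0110110110
→ AND → 0000010100 = 20
56 = 0000111000
→ OR → 0000111100 = 60
→ shifted left by 2 (mod 2^10) → 0011110000 = 240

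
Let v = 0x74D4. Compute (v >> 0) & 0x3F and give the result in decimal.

v = 111010011010100
Shift right by 0: 111010011010100
Mask low 6 bits: 010100 = 20

20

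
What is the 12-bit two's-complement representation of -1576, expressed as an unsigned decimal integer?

2520

1576 in 12 bits: 011000101000
Invert: 100111010111
Add 1:  100111011000 = 2520
(Check: 2^12 - 1576 = 4096 - 1576 = 2520.)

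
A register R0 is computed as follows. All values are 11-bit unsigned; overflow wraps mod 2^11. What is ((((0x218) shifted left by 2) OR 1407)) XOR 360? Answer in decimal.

1047

0x218 = 01000011000
→ shifted left by 2 (mod 2^11) → 00001100000 = 96
1407 = 10101111111
→ OR → 10101111111 = 1407
360 = 00101101000
→ XOR → 10000010111 = 1047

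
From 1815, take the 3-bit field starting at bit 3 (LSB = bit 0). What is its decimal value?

v = 11100010111
Shift right by 3: 11100010
Mask low 3 bits: 010 = 2

2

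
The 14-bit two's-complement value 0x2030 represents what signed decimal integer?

-8144

pattern = 10000000110000 (MSB is 1 ⇒ negative)
Invert: 01111111001111, add 1 → 01111111010000 = 8144, so the value is -8144.
(Equivalently: 8240 - 2^14 = 8240 - 16384 = -8144.)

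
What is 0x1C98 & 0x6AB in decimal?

1160

0x1C98 = 1110010011000
0x6AB = 0011010101011
AND → 0010010001000 = 1160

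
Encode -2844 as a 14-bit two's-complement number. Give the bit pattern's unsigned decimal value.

2844 in 14 bits: 00101100011100
Invert: 11010011100011
Add 1:  11010011100100 = 13540
(Check: 2^14 - 2844 = 16384 - 2844 = 13540.)

13540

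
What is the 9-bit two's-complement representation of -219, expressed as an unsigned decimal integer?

293

219 in 9 bits: 011011011
Invert: 100100100
Add 1:  100100101 = 293
(Check: 2^9 - 219 = 512 - 219 = 293.)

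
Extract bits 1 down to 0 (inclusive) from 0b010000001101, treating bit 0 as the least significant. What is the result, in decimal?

v = 010000001101
Shift right by 0: 010000001101
Mask low 2 bits: 01 = 1

1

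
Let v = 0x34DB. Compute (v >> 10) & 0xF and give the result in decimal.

13

v = 11010011011011
Shift right by 10: 1101
Mask low 4 bits: 1101 = 13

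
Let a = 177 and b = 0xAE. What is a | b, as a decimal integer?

191

177 = 10110001
0xAE = 10101110
 OR → 10111111 = 191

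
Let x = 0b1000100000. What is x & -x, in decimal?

32

x = 1000100000 = 544
-x (two's complement) = …0111100000
AND   = 0000100000 = 32
(x & -x isolates the lowest set bit of x.)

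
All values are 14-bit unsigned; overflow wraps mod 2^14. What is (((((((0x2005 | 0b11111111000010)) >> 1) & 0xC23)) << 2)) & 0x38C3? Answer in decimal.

0x2005 = 10000000000101
0b11111111000010 = 11111111000010
→ | → 11111111000111 = 16327
→ >> 1 → 01111111100011 = 8163
0xC23 = 00110000100011
→ & → 00110000100011 = 3107
→ << 2 (mod 2^14) → 11000010001100 = 12428
0x38C3 = 11100011000011
→ & → 11000010000000 = 12416

12416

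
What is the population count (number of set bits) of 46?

46 = 101110
Count the 1s: 1 + 1 + 1 + 1 = 4

4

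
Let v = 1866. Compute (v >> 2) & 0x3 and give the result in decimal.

v = 0011101001010
Shift right by 2: 00111010010
Mask low 2 bits: 10 = 2

2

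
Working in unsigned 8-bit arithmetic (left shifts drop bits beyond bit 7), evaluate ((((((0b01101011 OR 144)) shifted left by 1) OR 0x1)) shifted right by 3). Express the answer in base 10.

30

0b01101011 = 01101011
144 = 10010000
→ OR → 11111011 = 251
→ shifted left by 1 (mod 2^8) → 11110110 = 246
0x1 = 00000001
→ OR → 11110111 = 247
→ shifted right by 3 → 00011110 = 30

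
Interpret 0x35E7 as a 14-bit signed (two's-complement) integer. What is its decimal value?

pattern = 11010111100111 (MSB is 1 ⇒ negative)
Invert: 00101000011000, add 1 → 00101000011001 = 2585, so the value is -2585.
(Equivalently: 13799 - 2^14 = 13799 - 16384 = -2585.)

-2585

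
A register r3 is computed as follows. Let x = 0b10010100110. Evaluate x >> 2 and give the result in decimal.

297

x = 10010100110
shift right by 2 → 00100101001 = 297
(equivalently, floor(1190 / 4))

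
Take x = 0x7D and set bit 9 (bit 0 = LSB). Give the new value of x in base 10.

x = 000001111101
bit 9 is currently 0; set it via x | (1 << 9) = x | 512
→ 001001111101 = 637

637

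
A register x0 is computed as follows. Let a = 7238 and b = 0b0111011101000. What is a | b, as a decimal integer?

7918

7238 = 1110001000110
b = 0111011101000
 OR → 1111011101110 = 7918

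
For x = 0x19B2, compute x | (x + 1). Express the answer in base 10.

x = 1100110110010 = 6578
x + 1 = 1100110110011
OR    = 1100110110011 = 6579
(x | (x + 1) sets the lowest cleared bit.)

6579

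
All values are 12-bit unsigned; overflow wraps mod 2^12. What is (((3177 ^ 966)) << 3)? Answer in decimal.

3177 = 110001101001
966 = 001111000110
→ ^ → 111110101111 = 4015
→ << 3 (mod 2^12) → 110101111000 = 3448

3448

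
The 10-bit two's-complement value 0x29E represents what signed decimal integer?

pattern = 1010011110 (MSB is 1 ⇒ negative)
Invert: 0101100001, add 1 → 0101100010 = 354, so the value is -354.
(Equivalently: 670 - 2^10 = 670 - 1024 = -354.)

-354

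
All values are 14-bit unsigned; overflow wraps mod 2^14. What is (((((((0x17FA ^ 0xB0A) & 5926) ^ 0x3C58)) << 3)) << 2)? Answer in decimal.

3840

0x17FA = 01011111111010
0xB0A = 00101100001010
→ ^ → 01110011110000 = 7408
5926 = 01011100100110
→ & → 01010000100000 = 5152
0x3C58 = 11110001011000
→ ^ → 10100001111000 = 10360
→ << 3 (mod 2^14) → 00001111000000 = 960
→ << 2 (mod 2^14) → 00111100000000 = 3840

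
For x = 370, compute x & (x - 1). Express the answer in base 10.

x = 101110010 = 370
x - 1 = 101110001
AND   = 101110000 = 368
(x & (x - 1) clears the lowest set bit of x.)

368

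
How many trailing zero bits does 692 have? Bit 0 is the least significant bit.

692 = 1010110100
Trailing zeros: 2, so the lowest set bit is bit 2 (value 4).

2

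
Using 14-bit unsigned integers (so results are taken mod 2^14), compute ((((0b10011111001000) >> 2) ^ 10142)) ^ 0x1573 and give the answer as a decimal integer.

15135

0b10011111001000 = 10011111001000
→ >> 2 → 00100111110010 = 2546
10142 = 10011110011110
→ ^ → 10111001101100 = 11884
0x1573 = 01010101110011
→ ^ → 11101100011111 = 15135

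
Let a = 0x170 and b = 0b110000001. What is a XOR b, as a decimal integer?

0x170 = 101110000
b = 110000001
XOR → 011110001 = 241

241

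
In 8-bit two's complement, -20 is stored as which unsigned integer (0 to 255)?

20 in 8 bits: 00010100
Invert: 11101011
Add 1:  11101100 = 236
(Check: 2^8 - 20 = 256 - 20 = 236.)

236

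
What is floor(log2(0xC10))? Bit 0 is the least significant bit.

11

0xC10 = 110000010000
The topmost 1 is at position 11 (since 2^11 = 2048 ≤ 3088 < 4096).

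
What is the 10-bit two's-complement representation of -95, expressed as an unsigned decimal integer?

929

95 in 10 bits: 0001011111
Invert: 1110100000
Add 1:  1110100001 = 929
(Check: 2^10 - 95 = 1024 - 95 = 929.)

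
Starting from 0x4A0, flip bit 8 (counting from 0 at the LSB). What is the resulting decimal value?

1440

x = 010010100000
bit 8 is currently 0; toggle it via x ^ (1 << 8) = x ^ 256
→ 010110100000 = 1440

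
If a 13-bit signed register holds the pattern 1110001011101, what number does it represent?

pattern = 1110001011101 (MSB is 1 ⇒ negative)
Invert: 0001110100010, add 1 → 0001110100011 = 931, so the value is -931.
(Equivalently: 7261 - 2^13 = 7261 - 8192 = -931.)

-931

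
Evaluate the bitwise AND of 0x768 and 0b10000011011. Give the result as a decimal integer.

0x768 = 11101101000
b = 10000011011
AND → 10000001000 = 1032

1032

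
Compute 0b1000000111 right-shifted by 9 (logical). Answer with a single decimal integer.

x = 1000000111
shift right by 9 → 0000000001 = 1
(equivalently, floor(519 / 512))

1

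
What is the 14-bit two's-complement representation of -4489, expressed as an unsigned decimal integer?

11895

4489 in 14 bits: 01000110001001
Invert: 10111001110110
Add 1:  10111001110111 = 11895
(Check: 2^14 - 4489 = 16384 - 4489 = 11895.)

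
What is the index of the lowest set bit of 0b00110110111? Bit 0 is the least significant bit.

0b00110110111 = 110110111
Trailing zeros: 0, so the lowest set bit is bit 0 (value 1).

0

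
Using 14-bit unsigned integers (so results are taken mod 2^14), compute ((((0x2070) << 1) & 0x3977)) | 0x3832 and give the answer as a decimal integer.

0x2070 = 10000001110000
→ << 1 (mod 2^14) → 00000011100000 = 224
0x3977 = 11100101110111
→ & → 00000001100000 = 96
0x3832 = 11100000110010
→ | → 11100001110010 = 14450

14450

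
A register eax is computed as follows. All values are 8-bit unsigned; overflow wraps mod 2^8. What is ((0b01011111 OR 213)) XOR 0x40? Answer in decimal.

0b01011111 = 01011111
213 = 11010101
→ OR → 11011111 = 223
0x40 = 01000000
→ XOR → 10011111 = 159

159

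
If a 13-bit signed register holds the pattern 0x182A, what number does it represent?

-2006

pattern = 1100000101010 (MSB is 1 ⇒ negative)
Invert: 0011111010101, add 1 → 0011111010110 = 2006, so the value is -2006.
(Equivalently: 6186 - 2^13 = 6186 - 8192 = -2006.)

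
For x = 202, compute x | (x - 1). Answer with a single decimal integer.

203

x = 11001010 = 202
x - 1 = 11001001
OR    = 11001011 = 203
(x | (x - 1) sets all bits below the lowest set bit.)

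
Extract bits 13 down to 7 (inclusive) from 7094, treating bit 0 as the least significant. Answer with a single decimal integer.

v = 01101110110110
Shift right by 7: 0110111
Mask low 7 bits: 0110111 = 55

55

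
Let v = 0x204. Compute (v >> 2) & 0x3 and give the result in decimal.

v = 001000000100
Shift right by 2: 0010000001
Mask low 2 bits: 01 = 1

1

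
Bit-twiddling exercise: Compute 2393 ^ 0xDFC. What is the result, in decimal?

2393 = 100101011001
0xDFC = 110111111100
XOR → 010010100101 = 1189

1189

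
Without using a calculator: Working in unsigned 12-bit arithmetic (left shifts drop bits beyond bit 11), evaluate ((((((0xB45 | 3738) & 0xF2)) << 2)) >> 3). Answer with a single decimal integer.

105

0xB45 = 101101000101
3738 = 111010011010
→ | → 111111011111 = 4063
0xF2 = 000011110010
→ & → 000011010010 = 210
→ << 2 (mod 2^12) → 001101001000 = 840
→ >> 3 → 000001101001 = 105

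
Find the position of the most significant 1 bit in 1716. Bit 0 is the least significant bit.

10

1716 = 11010110100
The topmost 1 is at position 10 (since 2^10 = 1024 ≤ 1716 < 2048).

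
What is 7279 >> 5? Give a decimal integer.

227

7279 = 1110001101111
shift right by 5 → 0000011100011 = 227
(equivalently, floor(7279 / 32))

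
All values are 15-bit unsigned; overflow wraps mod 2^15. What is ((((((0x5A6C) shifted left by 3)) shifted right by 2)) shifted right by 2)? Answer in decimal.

0x5A6C = 101101001101100
→ shifted left by 3 (mod 2^15) → 101001101100000 = 21344
→ shifted right by 2 → 001010011011000 = 5336
→ shifted right by 2 → 000010100110110 = 1334

1334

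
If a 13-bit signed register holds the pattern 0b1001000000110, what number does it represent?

pattern = 1001000000110 (MSB is 1 ⇒ negative)
Invert: 0110111111001, add 1 → 0110111111010 = 3578, so the value is -3578.
(Equivalently: 4614 - 2^13 = 4614 - 8192 = -3578.)

-3578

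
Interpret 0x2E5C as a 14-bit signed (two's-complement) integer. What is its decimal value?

-4516

pattern = 10111001011100 (MSB is 1 ⇒ negative)
Invert: 01000110100011, add 1 → 01000110100100 = 4516, so the value is -4516.
(Equivalently: 11868 - 2^14 = 11868 - 16384 = -4516.)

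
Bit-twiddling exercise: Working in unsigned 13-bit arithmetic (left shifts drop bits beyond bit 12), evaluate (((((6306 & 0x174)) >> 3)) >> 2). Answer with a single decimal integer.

6306 = 1100010100010
0x174 = 0000101110100
→ & → 0000000100000 = 32
→ >> 3 → 0000000000100 = 4
→ >> 2 → 0000000000001 = 1

1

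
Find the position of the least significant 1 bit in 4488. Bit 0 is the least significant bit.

4488 = 1000110001000
Trailing zeros: 3, so the lowest set bit is bit 3 (value 8).

3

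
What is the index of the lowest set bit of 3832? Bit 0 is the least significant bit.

3

3832 = 111011111000
Trailing zeros: 3, so the lowest set bit is bit 3 (value 8).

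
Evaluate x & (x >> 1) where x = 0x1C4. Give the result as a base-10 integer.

x = 111000100 = 452
x>>1 = 011100010
AND  = 011000000 = 192
(x & (x >> 1) has a 1 wherever x has two consecutive 1 bits.)

192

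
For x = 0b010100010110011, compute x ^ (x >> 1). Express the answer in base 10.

15594

x = 10100010110011 = 10419
x>>1 = 01010001011001
XOR  = 11110011101010 = 15594
(x ^ (x >> 1) gives the standard binary-reflected Gray code of x.)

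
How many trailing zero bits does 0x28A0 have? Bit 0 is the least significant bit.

0x28A0 = 10100010100000
Trailing zeros: 5, so the lowest set bit is bit 5 (value 32).

5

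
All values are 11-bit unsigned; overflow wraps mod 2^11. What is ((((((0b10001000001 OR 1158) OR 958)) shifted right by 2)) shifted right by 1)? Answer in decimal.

255

0b10001000001 = 10001000001
1158 = 10010000110
→ OR → 10011000111 = 1223
958 = 01110111110
→ OR → 11111111111 = 2047
→ shifted right by 2 → 00111111111 = 511
→ shifted right by 1 → 00011111111 = 255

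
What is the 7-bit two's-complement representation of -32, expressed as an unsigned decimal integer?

32 in 7 bits: 0100000
Invert: 1011111
Add 1:  1100000 = 96
(Check: 2^7 - 32 = 128 - 32 = 96.)

96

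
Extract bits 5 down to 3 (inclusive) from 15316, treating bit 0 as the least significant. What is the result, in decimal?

v = 0011101111010100
Shift right by 3: 0011101111010
Mask low 3 bits: 010 = 2

2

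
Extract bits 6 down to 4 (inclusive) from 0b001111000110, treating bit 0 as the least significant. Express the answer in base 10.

v = 001111000110
Shift right by 4: 00111100
Mask low 3 bits: 100 = 4

4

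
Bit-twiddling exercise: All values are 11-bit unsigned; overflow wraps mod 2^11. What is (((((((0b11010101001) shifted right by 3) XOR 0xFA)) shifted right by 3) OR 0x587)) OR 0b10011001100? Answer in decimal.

0b11010101001 = 11010101001
→ shifted right by 3 → 00011010101 = 213
0xFA = 00011111010
→ XOR → 00000101111 = 47
→ shifted right by 3 → 00000000101 = 5
0x587 = 10110000111
→ OR → 10110000111 = 1415
0b10011001100 = 10011001100
→ OR → 10111001111 = 1487

1487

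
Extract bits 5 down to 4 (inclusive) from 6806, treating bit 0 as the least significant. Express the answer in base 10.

v = 1101010010110
Shift right by 4: 110101001
Mask low 2 bits: 01 = 1

1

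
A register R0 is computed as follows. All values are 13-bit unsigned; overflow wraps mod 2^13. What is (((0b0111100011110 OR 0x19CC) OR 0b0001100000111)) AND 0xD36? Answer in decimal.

3350

0b0111100011110 = 0111100011110
0x19CC = 1100111001100
→ OR → 1111111011110 = 8158
0b0001100000111 = 0001100000111
→ OR → 1111111011111 = 8159
0xD36 = 0110100110110
→ AND → 0110100010110 = 3350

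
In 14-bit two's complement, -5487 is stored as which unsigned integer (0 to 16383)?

5487 in 14 bits: 01010101101111
Invert: 10101010010000
Add 1:  10101010010001 = 10897
(Check: 2^14 - 5487 = 16384 - 5487 = 10897.)

10897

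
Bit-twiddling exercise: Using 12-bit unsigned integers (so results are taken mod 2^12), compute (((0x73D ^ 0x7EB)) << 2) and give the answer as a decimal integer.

856

0x73D = 011100111101
0x7EB = 011111101011
→ ^ → 000011010110 = 214
→ << 2 (mod 2^12) → 001101011000 = 856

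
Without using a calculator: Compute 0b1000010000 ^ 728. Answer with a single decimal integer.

a = 1000010000
728 = 1011011000
XOR → 0011001000 = 200

200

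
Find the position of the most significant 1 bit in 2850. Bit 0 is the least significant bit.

11

2850 = 101100100010
The topmost 1 is at position 11 (since 2^11 = 2048 ≤ 2850 < 4096).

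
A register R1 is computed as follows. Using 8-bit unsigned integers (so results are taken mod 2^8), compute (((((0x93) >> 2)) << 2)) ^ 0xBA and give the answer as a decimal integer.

0x93 = 10010011
→ >> 2 → 00100100 = 36
→ << 2 (mod 2^8) → 10010000 = 144
0xBA = 10111010
→ ^ → 00101010 = 42

42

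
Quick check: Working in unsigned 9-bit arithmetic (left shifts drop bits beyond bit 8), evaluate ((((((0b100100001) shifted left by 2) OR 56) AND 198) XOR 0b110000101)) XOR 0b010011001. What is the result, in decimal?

0b100100001 = 100100001
→ shifted left by 2 (mod 2^9) → 010000100 = 132
56 = 000111000
→ OR → 010111100 = 188
198 = 011000110
→ AND → 010000100 = 132
0b110000101 = 110000101
→ XOR → 100000001 = 257
0b010011001 = 010011001
→ XOR → 110011000 = 408

408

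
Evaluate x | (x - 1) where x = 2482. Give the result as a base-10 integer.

x = 100110110010 = 2482
x - 1 = 100110110001
OR    = 100110110011 = 2483
(x | (x - 1) sets all bits below the lowest set bit.)

2483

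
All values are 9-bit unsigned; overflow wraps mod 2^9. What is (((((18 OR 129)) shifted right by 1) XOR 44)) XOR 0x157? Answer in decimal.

18 = 000010010
129 = 010000001
→ OR → 010010011 = 147
→ shifted right by 1 → 001001001 = 73
44 = 000101100
→ XOR → 001100101 = 101
0x157 = 101010111
→ XOR → 100110010 = 306

306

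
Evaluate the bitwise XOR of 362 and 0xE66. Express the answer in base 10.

3852

362 = 000101101010
0xE66 = 111001100110
XOR → 111100001100 = 3852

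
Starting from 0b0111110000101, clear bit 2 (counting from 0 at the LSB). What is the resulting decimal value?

x = 0111110000101
bit 2 is currently 1; clear it via x & ~(1 << 2) = x & ~4
→ 0111110000001 = 3969

3969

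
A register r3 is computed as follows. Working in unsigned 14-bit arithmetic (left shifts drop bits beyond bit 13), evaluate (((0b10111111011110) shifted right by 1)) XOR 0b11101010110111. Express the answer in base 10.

11608

0b10111111011110 = 10111111011110
→ shifted right by 1 → 01011111101111 = 6127
0b11101010110111 = 11101010110111
→ XOR → 10110101011000 = 11608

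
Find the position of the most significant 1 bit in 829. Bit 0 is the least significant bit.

829 = 1100111101
The topmost 1 is at position 9 (since 2^9 = 512 ≤ 829 < 1024).

9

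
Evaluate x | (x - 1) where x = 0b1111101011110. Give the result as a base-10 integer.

x = 1111101011110 = 8030
x - 1 = 1111101011101
OR    = 1111101011111 = 8031
(x | (x - 1) sets all bits below the lowest set bit.)

8031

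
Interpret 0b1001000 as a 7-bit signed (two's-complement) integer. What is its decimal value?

pattern = 1001000 (MSB is 1 ⇒ negative)
Invert: 0110111, add 1 → 0111000 = 56, so the value is -56.
(Equivalently: 72 - 2^7 = 72 - 128 = -56.)

-56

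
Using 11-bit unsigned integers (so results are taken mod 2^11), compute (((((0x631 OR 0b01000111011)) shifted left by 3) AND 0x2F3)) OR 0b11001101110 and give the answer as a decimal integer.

0x631 = 11000110001
0b01000111011 = 01000111011
→ OR → 11000111011 = 1595
→ shifted left by 3 (mod 2^11) → 00111011000 = 472
0x2F3 = 01011110011
→ AND → 00011010000 = 208
0b11001101110 = 11001101110
→ OR → 11011111110 = 1790

1790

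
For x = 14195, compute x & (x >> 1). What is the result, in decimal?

x = 11011101110011 = 14195
x>>1 = 01101110111001
AND  = 01001100110001 = 4913
(x & (x >> 1) has a 1 wherever x has two consecutive 1 bits.)

4913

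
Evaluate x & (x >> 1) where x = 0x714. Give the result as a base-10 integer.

x = 11100010100 = 1812
x>>1 = 01110001010
AND  = 01100000000 = 768
(x & (x >> 1) has a 1 wherever x has two consecutive 1 bits.)

768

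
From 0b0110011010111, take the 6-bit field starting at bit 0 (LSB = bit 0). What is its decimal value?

v = 0110011010111
Shift right by 0: 0110011010111
Mask low 6 bits: 010111 = 23

23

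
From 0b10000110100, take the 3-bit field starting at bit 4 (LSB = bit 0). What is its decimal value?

3

v = 10000110100
Shift right by 4: 1000011
Mask low 3 bits: 011 = 3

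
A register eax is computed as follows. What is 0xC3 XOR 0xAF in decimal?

108

0xC3 = 11000011
0xAF = 10101111
XOR → 01101100 = 108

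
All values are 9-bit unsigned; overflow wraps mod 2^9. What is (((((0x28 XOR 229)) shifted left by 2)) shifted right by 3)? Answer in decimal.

38

0x28 = 000101000
229 = 011100101
→ XOR → 011001101 = 205
→ shifted left by 2 (mod 2^9) → 100110100 = 308
→ shifted right by 3 → 000100110 = 38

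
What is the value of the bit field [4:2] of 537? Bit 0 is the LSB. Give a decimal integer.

6

v = 001000011001
Shift right by 2: 0010000110
Mask low 3 bits: 110 = 6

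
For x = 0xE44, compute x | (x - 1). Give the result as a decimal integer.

3655

x = 111001000100 = 3652
x - 1 = 111001000011
OR    = 111001000111 = 3655
(x | (x - 1) sets all bits below the lowest set bit.)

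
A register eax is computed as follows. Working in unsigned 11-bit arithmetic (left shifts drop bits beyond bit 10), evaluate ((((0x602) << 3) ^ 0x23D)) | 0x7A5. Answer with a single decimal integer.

0x602 = 11000000010
→ << 3 (mod 2^11) → 00000010000 = 16
0x23D = 01000111101
→ ^ → 01000101101 = 557
0x7A5 = 11110100101
→ | → 11110101101 = 1965

1965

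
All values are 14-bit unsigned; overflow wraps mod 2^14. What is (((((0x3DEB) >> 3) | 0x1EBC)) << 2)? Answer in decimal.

16116

0x3DEB = 11110111101011
→ >> 3 → 00011110111101 = 1981
0x1EBC = 01111010111100
→ | → 01111110111101 = 8125
→ << 2 (mod 2^14) → 11111011110100 = 16116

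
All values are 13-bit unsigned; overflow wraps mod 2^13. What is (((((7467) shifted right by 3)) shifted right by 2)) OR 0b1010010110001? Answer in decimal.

7467 = 1110100101011
→ shifted right by 3 → 0001110100101 = 933
→ shifted right by 2 → 0000011101001 = 233
0b1010010110001 = 1010010110001
→ OR → 1010011111001 = 5369

5369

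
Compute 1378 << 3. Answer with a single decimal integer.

11024

1378 = 00010101100010
shift left by 3 → 10101100010000 = 11024
(equivalently, 1378 × 2^3 = 1378 × 8)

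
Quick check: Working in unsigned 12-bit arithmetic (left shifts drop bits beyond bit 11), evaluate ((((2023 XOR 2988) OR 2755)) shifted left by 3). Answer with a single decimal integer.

2023 = 011111100111
2988 = 101110101100
→ XOR → 110001001011 = 3147
2755 = 101011000011
→ OR → 111011001011 = 3787
→ shifted left by 3 (mod 2^12) → 011001011000 = 1624

1624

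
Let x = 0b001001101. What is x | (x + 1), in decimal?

79

x = 1001101 = 77
x + 1 = 1001110
OR    = 1001111 = 79
(x | (x + 1) sets the lowest cleared bit.)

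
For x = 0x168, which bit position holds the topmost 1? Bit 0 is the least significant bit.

8

0x168 = 101101000
The topmost 1 is at position 8 (since 2^8 = 256 ≤ 360 < 512).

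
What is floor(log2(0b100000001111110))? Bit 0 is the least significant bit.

14

0b100000001111110 = 100000001111110
The topmost 1 is at position 14 (since 2^14 = 16384 ≤ 16510 < 32768).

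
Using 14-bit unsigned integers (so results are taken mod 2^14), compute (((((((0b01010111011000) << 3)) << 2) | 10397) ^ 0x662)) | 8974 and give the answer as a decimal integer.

16383

0b01010111011000 = 01010111011000
→ << 3 (mod 2^14) → 10111011000000 = 11968
→ << 2 (mod 2^14) → 11101100000000 = 15104
10397 = 10100010011101
→ | → 11101110011101 = 15261
0x662 = 00011001100010
→ ^ → 11110111111111 = 15871
8974 = 10001100001110
→ | → 11111111111111 = 16383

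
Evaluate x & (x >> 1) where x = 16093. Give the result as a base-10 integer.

x = 11111011011101 = 16093
x>>1 = 01111101101110
AND  = 01111001001100 = 7756
(x & (x >> 1) has a 1 wherever x has two consecutive 1 bits.)

7756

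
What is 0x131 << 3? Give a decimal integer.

0x131 = 000100110001
shift left by 3 → 100110001000 = 2440
(equivalently, 305 × 2^3 = 305 × 8)

2440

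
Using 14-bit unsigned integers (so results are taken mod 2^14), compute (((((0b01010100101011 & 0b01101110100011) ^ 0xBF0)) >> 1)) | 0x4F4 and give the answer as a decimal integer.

0b01010100101011 = 01010100101011
0b01101110100011 = 01101110100011
→ & → 01000100100011 = 4387
0xBF0 = 00101111110000
→ ^ → 01101011010011 = 6867
→ >> 1 → 00110101101001 = 3433
0x4F4 = 00010011110100
→ | → 00110111111101 = 3581

3581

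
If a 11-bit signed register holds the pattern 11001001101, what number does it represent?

pattern = 11001001101 (MSB is 1 ⇒ negative)
Invert: 00110110010, add 1 → 00110110011 = 435, so the value is -435.
(Equivalently: 1613 - 2^11 = 1613 - 2048 = -435.)

-435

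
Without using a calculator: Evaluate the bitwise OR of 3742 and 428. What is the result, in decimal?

3742 = 111010011110
428 = 000110101100
 OR → 111110111110 = 4030

4030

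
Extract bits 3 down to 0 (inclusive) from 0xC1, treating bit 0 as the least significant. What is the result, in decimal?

v = 11000001
Shift right by 0: 11000001
Mask low 4 bits: 0001 = 1

1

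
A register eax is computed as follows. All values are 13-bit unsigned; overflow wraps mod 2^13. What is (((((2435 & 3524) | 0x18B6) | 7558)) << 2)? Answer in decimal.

5848

2435 = 0100110000011
3524 = 0110111000100
→ & → 0100110000000 = 2432
0x18B6 = 1100010110110
→ | → 1100110110110 = 6582
7558 = 1110110000110
→ | → 1110110110110 = 7606
→ << 2 (mod 2^13) → 1011011011000 = 5848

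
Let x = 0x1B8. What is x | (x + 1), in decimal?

x = 110111000 = 440
x + 1 = 110111001
OR    = 110111001 = 441
(x | (x + 1) sets the lowest cleared bit.)

441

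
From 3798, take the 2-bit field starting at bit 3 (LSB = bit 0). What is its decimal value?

v = 111011010110
Shift right by 3: 111011010
Mask low 2 bits: 10 = 2

2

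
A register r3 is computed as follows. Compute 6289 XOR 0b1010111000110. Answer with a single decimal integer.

3415

6289 = 1100010010001
b = 1010111000110
XOR → 0110101010111 = 3415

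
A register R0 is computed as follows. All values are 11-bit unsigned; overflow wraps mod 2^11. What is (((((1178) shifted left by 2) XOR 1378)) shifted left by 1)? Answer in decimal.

1556

1178 = 10010011010
→ shifted left by 2 (mod 2^11) → 01001101000 = 616
1378 = 10101100010
→ XOR → 11100001010 = 1802
→ shifted left by 1 (mod 2^11) → 11000010100 = 1556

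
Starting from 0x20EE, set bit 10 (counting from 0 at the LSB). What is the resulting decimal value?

x = 10000011101110
bit 10 is currently 0; set it via x | (1 << 10) = x | 1024
→ 10010011101110 = 9454

9454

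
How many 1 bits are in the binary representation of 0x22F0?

0x22F0 = 10001011110000
Count the 1s: 1 + 1 + 1 + 1 + 1 + 1 = 6

6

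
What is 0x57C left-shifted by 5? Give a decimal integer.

44928

0x57C = 0000010101111100
shift left by 5 → 1010111110000000 = 44928
(equivalently, 1404 × 2^5 = 1404 × 32)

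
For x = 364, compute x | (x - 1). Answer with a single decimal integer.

x = 101101100 = 364
x - 1 = 101101011
OR    = 101101111 = 367
(x | (x - 1) sets all bits below the lowest set bit.)

367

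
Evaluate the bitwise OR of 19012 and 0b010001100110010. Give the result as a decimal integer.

27510

19012 = 100101001000100
b = 010001100110010
 OR → 110101101110110 = 27510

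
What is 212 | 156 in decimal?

212 = 11010100
156 = 10011100
 OR → 11011100 = 220

220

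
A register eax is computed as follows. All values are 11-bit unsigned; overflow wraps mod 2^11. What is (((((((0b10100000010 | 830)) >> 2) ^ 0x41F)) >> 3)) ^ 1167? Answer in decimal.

1077

0b10100000010 = 10100000010
830 = 01100111110
→ | → 11100111110 = 1854
→ >> 2 → 00111001111 = 463
0x41F = 10000011111
→ ^ → 10111010000 = 1488
→ >> 3 → 00010111010 = 186
1167 = 10010001111
→ ^ → 10000110101 = 1077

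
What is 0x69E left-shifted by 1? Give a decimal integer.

3388

0x69E = 011010011110
shift left by 1 → 110100111100 = 3388
(equivalently, 1694 × 2^1 = 1694 × 2)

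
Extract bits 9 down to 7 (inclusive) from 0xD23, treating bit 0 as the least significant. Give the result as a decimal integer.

2

v = 110100100011
Shift right by 7: 11010
Mask low 3 bits: 010 = 2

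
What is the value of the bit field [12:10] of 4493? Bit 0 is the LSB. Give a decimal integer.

4

v = 1000110001101
Shift right by 10: 100
Mask low 3 bits: 100 = 4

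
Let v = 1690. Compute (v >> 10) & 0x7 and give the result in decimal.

1

v = 0011010011010
Shift right by 10: 001
Mask low 3 bits: 001 = 1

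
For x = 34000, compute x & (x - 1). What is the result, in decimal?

33984

x = 1000010011010000 = 34000
x - 1 = 1000010011001111
AND   = 1000010011000000 = 33984
(x & (x - 1) clears the lowest set bit of x.)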